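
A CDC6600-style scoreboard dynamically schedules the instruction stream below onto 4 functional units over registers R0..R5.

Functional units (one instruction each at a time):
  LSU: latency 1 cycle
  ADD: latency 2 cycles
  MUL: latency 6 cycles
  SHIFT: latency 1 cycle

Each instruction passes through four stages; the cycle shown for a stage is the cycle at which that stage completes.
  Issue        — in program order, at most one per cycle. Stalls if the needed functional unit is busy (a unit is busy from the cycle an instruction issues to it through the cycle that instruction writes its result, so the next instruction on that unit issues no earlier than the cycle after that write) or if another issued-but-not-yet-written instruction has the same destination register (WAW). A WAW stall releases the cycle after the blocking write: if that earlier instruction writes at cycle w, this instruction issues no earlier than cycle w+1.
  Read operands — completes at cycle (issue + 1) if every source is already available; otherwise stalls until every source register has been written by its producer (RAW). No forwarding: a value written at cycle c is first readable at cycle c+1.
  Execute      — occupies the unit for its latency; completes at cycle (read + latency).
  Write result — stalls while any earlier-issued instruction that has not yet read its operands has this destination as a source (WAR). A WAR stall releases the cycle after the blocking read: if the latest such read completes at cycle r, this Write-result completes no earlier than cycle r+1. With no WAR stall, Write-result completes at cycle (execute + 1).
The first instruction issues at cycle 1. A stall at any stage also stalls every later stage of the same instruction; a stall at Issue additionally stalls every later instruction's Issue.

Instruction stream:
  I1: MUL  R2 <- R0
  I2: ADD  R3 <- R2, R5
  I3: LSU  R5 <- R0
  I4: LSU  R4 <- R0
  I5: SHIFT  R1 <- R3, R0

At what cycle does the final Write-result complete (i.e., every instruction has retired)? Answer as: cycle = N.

cycle = 16

I1 -> (1, 2, 8, 9)
I2 -> (2, 10, 12, 13)  // RAW R2: wait I1 write@9
I3 -> (3, 4, 5, 11)  // WAR R5: wait I2 read@10
I4 -> (12, 13, 14, 15)  // struct: LSU busy until I3 writes@11
I5 -> (13, 14, 15, 16)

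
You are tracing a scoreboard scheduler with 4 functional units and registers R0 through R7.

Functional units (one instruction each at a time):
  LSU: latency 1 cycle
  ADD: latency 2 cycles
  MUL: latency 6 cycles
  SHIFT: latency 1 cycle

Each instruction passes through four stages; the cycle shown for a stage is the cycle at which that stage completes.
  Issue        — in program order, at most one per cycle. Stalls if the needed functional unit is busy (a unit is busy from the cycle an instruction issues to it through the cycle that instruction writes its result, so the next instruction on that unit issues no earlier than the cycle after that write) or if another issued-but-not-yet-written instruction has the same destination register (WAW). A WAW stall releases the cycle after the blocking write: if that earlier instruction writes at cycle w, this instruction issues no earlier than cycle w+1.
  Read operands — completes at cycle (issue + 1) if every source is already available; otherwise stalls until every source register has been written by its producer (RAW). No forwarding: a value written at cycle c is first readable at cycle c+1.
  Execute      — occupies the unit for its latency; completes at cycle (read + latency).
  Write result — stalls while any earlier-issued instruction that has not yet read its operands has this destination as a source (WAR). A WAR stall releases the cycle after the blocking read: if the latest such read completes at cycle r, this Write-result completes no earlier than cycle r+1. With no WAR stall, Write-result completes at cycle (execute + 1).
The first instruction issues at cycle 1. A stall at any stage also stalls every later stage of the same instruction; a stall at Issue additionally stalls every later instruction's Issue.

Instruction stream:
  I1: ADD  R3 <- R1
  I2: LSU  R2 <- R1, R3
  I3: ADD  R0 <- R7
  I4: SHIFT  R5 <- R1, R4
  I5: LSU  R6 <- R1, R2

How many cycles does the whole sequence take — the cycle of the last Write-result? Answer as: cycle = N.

cycle = 12

t=1  I1→ADD
t=2  I1 RO; I2→LSU
t=4  I1 EX
t=5  I1 WR R3
t=6  I2 RO; I3→ADD
t=7  I2 EX; I3 RO; I4→SHIFT
t=8  I2 WR R2; I4 RO
t=9  I3 EX; I4 EX; I5→LSU
t=10  I3 WR R0; I4 WR R5; I5 RO
t=11  I5 EX
t=12  I5 WR R6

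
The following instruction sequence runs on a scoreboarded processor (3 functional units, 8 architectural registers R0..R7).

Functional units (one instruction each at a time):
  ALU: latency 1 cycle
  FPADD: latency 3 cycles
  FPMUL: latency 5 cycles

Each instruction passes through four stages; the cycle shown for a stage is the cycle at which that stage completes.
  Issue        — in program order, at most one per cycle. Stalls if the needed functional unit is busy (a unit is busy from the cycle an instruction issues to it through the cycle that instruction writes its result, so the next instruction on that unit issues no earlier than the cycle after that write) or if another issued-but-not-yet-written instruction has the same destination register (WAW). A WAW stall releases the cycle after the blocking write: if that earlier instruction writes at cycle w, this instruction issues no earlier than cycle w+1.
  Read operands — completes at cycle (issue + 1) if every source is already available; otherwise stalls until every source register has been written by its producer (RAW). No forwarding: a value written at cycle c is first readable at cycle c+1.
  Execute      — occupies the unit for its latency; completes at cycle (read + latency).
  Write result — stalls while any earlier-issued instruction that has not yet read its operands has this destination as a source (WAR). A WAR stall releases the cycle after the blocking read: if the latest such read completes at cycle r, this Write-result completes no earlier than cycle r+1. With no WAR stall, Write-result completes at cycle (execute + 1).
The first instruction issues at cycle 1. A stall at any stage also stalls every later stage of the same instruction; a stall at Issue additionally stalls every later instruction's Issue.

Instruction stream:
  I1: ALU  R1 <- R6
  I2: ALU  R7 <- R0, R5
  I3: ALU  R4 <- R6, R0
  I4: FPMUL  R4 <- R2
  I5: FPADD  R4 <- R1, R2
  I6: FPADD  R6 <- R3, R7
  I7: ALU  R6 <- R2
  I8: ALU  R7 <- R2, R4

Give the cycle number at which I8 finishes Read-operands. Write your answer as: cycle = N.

cycle = 38

[1] I1 dispatched to ALU
[2] I1 operands ready
[3] I1 complete
[4] R1←I1
[5] I2 dispatched to ALU
[6] I2 operands ready
[7] I2 complete
[8] R7←I2
[9] I3 dispatched to ALU
[10] I3 operands ready
[11] I3 complete
[12] R4←I3
[13] I4 dispatched to FPMUL
[14] I4 operands ready
[19] I4 complete
[20] R4←I4
[21] I5 dispatched to FPADD
[22] I5 operands ready
[25] I5 complete
[26] R4←I5
[27] I6 dispatched to FPADD
[28] I6 operands ready
[31] I6 complete
[32] R6←I6
[33] I7 dispatched to ALU
[34] I7 operands ready
[35] I7 complete
[36] R6←I7
[37] I8 dispatched to ALU
[38] I8 operands ready
[39] I8 complete
[40] R7←I8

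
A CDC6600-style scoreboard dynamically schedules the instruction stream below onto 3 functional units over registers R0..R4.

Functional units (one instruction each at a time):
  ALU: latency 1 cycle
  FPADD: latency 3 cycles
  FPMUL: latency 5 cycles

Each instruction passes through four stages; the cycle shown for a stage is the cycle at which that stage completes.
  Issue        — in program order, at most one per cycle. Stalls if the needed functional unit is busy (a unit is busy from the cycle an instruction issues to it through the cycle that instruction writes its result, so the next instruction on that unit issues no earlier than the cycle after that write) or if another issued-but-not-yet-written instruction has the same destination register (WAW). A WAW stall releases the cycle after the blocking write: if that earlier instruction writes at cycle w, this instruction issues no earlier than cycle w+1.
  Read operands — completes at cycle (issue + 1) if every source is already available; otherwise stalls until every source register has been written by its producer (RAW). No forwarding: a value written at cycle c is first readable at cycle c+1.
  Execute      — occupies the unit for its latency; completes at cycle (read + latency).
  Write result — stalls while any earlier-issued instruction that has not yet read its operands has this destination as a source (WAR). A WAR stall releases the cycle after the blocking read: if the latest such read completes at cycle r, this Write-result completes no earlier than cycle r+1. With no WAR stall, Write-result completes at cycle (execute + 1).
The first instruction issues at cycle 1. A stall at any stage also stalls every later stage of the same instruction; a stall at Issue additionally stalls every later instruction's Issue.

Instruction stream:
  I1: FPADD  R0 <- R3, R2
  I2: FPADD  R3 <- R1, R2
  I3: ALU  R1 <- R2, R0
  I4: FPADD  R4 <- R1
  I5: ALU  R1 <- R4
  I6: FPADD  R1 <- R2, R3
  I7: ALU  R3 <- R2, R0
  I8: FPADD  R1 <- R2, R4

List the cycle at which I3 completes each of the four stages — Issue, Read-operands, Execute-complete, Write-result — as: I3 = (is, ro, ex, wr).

c1: I1 issues→FPADD
c2: I1 reads
c5: I1 exec-done
c6: I1 writes R0
c7: I2 issues→FPADD
c8: I2 reads | I3 issues→ALU
c9: I3 reads
c10: I3 exec-done
c11: I2 exec-done | I3 writes R1
c12: I2 writes R3
c13: I4 issues→FPADD
c14: I4 reads | I5 issues→ALU
c17: I4 exec-done
c18: I4 writes R4
c19: I5 reads
c20: I5 exec-done
c21: I5 writes R1
c22: I6 issues→FPADD
c23: I6 reads | I7 issues→ALU
c24: I7 reads
c25: I7 exec-done
c26: I6 exec-done | I7 writes R3
c27: I6 writes R1
c28: I8 issues→FPADD
c29: I8 reads
c32: I8 exec-done
c33: I8 writes R1

I3 = (8, 9, 10, 11)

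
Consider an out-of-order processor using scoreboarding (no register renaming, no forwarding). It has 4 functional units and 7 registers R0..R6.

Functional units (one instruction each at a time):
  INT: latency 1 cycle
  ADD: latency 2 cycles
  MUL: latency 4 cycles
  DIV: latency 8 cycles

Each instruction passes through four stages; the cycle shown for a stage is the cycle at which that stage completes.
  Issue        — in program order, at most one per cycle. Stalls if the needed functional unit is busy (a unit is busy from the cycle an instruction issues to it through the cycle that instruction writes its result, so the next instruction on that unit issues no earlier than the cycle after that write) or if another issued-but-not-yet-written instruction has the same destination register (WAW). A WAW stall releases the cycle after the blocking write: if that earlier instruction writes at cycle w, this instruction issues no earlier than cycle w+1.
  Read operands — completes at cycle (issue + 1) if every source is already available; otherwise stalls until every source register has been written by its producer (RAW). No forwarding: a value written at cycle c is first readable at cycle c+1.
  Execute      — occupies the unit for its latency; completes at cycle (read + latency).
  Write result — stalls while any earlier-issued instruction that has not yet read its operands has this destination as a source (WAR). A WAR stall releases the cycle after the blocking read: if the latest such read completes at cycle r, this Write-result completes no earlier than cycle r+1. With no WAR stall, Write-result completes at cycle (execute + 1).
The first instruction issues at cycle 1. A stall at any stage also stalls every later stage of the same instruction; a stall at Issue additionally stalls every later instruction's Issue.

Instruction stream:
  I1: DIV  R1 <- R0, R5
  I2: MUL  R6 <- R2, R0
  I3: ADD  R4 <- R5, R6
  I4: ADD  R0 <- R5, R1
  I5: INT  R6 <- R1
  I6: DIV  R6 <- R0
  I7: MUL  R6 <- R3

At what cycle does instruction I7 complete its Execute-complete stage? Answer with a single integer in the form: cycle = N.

I1  is:1  ro:2  ex:10  wr:11
I2  is:2  ro:3  ex:7  wr:8
I3  is:3  ro:9  ex:11  wr:12  — RAW R6: wait I2 write@8
I4  is:13  ro:14  ex:16  wr:17  — struct: ADD busy until I3 writes@12
I5  is:14  ro:15  ex:16  wr:17
I6  is:18  ro:19  ex:27  wr:28  — WAW R6: wait I5 write@17
I7  is:29  ro:30  ex:34  wr:35  — WAW R6: wait I6 write@28

cycle = 34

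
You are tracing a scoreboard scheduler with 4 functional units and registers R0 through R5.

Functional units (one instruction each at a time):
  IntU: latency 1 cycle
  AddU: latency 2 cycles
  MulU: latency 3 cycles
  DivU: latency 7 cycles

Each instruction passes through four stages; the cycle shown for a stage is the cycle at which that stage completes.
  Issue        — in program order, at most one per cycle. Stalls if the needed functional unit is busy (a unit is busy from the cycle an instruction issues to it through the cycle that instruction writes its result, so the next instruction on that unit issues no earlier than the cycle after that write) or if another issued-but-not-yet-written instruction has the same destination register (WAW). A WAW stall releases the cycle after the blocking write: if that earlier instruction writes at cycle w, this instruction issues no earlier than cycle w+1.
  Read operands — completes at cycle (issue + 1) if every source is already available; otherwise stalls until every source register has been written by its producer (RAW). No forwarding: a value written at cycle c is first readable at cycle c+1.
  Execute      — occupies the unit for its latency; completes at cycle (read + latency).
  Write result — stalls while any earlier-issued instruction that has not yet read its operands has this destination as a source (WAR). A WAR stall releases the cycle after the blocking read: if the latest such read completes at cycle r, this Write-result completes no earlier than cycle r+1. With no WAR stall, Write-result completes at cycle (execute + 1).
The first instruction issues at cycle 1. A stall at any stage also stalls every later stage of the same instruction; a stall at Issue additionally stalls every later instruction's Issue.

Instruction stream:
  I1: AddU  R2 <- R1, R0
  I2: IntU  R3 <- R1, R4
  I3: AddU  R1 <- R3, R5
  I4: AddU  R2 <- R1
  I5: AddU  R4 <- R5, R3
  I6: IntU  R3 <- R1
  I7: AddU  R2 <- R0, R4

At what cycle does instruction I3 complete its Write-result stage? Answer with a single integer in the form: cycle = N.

I1 -> (1, 2, 4, 5)
I2 -> (2, 3, 4, 5)
I3 -> (6, 7, 9, 10)  // struct: AddU busy until I1 writes@5
I4 -> (11, 12, 14, 15)  // struct: AddU busy until I3 writes@10
I5 -> (16, 17, 19, 20)  // struct: AddU busy until I4 writes@15
I6 -> (17, 18, 19, 20)
I7 -> (21, 22, 24, 25)  // struct: AddU busy until I5 writes@20

cycle = 10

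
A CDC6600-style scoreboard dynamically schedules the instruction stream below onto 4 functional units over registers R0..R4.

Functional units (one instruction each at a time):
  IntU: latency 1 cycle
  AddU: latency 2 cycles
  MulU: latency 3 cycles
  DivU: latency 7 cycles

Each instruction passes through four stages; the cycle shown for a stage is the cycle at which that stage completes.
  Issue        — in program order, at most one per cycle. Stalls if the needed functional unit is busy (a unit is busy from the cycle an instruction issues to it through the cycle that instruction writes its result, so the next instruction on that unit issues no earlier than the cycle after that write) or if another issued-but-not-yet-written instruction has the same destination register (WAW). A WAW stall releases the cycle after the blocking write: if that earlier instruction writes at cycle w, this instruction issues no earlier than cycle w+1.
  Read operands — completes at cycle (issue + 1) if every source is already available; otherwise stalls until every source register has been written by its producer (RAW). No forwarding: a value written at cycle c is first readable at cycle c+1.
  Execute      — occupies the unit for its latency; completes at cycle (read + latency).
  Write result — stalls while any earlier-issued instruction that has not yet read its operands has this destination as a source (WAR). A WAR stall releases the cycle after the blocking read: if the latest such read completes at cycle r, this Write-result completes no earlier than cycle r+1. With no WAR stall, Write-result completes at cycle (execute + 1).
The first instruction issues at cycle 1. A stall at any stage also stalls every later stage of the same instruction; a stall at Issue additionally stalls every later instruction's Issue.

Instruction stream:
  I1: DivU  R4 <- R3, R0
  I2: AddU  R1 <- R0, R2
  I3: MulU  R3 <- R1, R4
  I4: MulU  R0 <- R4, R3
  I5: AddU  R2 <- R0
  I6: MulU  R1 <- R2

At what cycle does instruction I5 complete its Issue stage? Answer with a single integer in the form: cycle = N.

I1: IS=1 RO=2 EX=9 WR=10
I2: IS=2 RO=3 EX=5 WR=6
I3: IS=3 RO=11 EX=14 WR=15  [RAW R4: wait I1 write@10]
I4: IS=16 RO=17 EX=20 WR=21  [struct: MulU busy until I3 writes@15]
I5: IS=17 RO=22 EX=24 WR=25  [RAW R0: wait I4 write@21]
I6: IS=22 RO=26 EX=29 WR=30  [struct: MulU busy until I4 writes@21; RAW R2: wait I5 write@25]

cycle = 17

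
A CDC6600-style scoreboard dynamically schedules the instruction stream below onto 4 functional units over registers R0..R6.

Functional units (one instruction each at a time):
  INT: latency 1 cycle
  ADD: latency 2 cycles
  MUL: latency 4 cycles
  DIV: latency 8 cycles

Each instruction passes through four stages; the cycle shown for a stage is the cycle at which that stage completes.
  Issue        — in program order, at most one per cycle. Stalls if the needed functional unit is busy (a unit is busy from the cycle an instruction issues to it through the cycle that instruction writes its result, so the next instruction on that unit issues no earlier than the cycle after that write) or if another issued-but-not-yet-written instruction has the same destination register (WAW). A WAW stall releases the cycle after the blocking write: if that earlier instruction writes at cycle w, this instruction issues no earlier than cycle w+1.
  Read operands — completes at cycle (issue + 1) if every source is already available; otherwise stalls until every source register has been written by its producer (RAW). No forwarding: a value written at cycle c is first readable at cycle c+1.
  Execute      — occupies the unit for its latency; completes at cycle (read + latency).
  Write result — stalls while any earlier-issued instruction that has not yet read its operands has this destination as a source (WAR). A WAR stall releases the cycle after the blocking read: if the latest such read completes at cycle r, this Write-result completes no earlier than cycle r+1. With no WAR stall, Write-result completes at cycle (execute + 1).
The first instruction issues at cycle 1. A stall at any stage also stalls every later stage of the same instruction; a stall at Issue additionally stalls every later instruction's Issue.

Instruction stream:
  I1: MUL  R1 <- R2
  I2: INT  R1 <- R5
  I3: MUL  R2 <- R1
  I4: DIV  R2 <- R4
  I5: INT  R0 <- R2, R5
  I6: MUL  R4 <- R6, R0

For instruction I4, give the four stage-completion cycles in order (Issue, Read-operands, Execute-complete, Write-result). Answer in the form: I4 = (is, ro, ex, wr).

I4 = (18, 19, 27, 28)

t=1  I1 issues→MUL
t=2  I1 reads
t=6  I1 exec-done
t=7  I1 writes R1
t=8  I2 issues→INT
t=9  I2 reads | I3 issues→MUL
t=10  I2 exec-done
t=11  I2 writes R1
t=12  I3 reads
t=16  I3 exec-done
t=17  I3 writes R2
t=18  I4 issues→DIV
t=19  I4 reads | I5 issues→INT
t=20  I6 issues→MUL
t=27  I4 exec-done
t=28  I4 writes R2
t=29  I5 reads
t=30  I5 exec-done
t=31  I5 writes R0
t=32  I6 reads
t=36  I6 exec-done
t=37  I6 writes R4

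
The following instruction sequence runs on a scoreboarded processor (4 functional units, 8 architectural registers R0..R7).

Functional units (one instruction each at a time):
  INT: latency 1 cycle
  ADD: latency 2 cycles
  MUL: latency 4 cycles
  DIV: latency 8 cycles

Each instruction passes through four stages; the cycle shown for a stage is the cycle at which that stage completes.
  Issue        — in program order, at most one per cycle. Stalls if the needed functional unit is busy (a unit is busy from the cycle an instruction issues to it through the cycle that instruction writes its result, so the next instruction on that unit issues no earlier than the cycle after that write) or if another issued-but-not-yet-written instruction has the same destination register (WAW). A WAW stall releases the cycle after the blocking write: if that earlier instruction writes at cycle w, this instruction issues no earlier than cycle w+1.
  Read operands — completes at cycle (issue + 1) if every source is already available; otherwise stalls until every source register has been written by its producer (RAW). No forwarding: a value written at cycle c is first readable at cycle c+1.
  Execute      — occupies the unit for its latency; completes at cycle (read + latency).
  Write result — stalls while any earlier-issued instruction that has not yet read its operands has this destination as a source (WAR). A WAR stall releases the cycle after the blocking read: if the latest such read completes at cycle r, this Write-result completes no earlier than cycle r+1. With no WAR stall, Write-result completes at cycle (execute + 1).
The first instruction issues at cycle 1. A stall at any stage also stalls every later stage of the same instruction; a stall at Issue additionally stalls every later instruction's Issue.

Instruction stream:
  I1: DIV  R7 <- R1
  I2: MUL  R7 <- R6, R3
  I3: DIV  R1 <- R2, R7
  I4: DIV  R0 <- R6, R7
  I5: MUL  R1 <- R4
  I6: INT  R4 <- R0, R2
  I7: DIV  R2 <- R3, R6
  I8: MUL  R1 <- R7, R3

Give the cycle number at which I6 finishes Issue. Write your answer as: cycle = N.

cycle = 31

cycle 1: issue I1 (DIV)
cycle 2: I1 read-ops
cycle 10: I1 finished on DIV
cycle 11: I1→R7
cycle 12: issue I2 (MUL)
cycle 13: I2 read-ops | issue I3 (DIV)
cycle 17: I2 finished on MUL
cycle 18: I2→R7
cycle 19: I3 read-ops
cycle 27: I3 finished on DIV
cycle 28: I3→R1
cycle 29: issue I4 (DIV)
cycle 30: I4 read-ops | issue I5 (MUL)
cycle 31: I5 read-ops | issue I6 (INT)
cycle 35: I5 finished on MUL
cycle 36: I5→R1
cycle 38: I4 finished on DIV
cycle 39: I4→R0
cycle 40: I6 read-ops | issue I7 (DIV)
cycle 41: I6 finished on INT | I7 read-ops | issue I8 (MUL)
cycle 42: I6→R4 | I8 read-ops
cycle 46: I8 finished on MUL
cycle 47: I8→R1
cycle 49: I7 finished on DIV
cycle 50: I7→R2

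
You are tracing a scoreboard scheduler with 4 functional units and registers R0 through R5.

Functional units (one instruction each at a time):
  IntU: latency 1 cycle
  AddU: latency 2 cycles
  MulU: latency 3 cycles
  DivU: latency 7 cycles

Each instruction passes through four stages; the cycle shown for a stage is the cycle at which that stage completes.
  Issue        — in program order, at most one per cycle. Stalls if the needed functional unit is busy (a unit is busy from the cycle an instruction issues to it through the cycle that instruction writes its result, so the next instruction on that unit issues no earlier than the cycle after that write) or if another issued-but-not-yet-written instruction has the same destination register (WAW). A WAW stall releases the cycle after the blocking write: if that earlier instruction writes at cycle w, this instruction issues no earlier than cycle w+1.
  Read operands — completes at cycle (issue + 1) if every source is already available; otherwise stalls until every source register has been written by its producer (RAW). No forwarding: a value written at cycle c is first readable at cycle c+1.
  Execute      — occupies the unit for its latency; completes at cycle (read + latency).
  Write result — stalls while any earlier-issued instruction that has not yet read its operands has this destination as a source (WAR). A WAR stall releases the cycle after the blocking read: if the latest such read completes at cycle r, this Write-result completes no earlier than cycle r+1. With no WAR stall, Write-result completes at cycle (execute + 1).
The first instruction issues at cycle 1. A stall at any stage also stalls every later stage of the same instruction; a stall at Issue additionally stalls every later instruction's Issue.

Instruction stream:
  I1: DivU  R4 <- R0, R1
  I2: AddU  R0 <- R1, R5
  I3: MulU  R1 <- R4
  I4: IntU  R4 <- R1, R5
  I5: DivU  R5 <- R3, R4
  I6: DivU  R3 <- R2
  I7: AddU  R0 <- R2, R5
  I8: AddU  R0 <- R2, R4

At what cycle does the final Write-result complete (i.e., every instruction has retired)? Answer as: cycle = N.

cycle = 38

t=1  issue I1 (DivU)
t=2  I1 read-ops | issue I2 (AddU)
t=3  I2 read-ops | issue I3 (MulU)
t=5  I2 finished on AddU
t=6  I2→R0
t=9  I1 finished on DivU
t=10  I1→R4
t=11  I3 read-ops | issue I4 (IntU)
t=12  issue I5 (DivU)
t=14  I3 finished on MulU
t=15  I3→R1
t=16  I4 read-ops
t=17  I4 finished on IntU
t=18  I4→R4
t=19  I5 read-ops
t=26  I5 finished on DivU
t=27  I5→R5
t=28  issue I6 (DivU)
t=29  I6 read-ops | issue I7 (AddU)
t=30  I7 read-ops
t=32  I7 finished on AddU
t=33  I7→R0
t=34  issue I8 (AddU)
t=35  I8 read-ops
t=36  I6 finished on DivU
t=37  I6→R3 | I8 finished on AddU
t=38  I8→R0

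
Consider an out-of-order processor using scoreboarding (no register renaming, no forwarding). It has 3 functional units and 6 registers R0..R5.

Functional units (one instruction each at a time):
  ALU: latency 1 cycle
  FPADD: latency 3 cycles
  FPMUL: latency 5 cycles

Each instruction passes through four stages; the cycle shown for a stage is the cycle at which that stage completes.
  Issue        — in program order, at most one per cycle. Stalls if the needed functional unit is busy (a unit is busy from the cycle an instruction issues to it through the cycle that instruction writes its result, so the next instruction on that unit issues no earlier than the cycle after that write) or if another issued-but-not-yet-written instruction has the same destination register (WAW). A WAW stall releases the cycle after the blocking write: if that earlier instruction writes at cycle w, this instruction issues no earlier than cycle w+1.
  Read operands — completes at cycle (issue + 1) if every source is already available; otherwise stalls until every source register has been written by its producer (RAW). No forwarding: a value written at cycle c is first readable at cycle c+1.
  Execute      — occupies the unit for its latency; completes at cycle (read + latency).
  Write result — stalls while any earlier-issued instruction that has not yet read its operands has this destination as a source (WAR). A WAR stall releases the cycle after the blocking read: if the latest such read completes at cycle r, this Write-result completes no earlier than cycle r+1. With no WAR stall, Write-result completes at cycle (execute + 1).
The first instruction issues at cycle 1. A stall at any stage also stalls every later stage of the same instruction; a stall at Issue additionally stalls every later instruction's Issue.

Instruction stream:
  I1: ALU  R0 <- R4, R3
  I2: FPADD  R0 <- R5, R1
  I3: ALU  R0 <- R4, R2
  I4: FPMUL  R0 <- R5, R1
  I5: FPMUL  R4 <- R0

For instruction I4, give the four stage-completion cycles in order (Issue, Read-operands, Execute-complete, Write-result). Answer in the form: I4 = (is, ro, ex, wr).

[1] I1→ALU
[2] I1 RO
[3] I1 EX
[4] I1 WR R0
[5] I2→FPADD
[6] I2 RO
[9] I2 EX
[10] I2 WR R0
[11] I3→ALU
[12] I3 RO
[13] I3 EX
[14] I3 WR R0
[15] I4→FPMUL
[16] I4 RO
[21] I4 EX
[22] I4 WR R0
[23] I5→FPMUL
[24] I5 RO
[29] I5 EX
[30] I5 WR R4

I4 = (15, 16, 21, 22)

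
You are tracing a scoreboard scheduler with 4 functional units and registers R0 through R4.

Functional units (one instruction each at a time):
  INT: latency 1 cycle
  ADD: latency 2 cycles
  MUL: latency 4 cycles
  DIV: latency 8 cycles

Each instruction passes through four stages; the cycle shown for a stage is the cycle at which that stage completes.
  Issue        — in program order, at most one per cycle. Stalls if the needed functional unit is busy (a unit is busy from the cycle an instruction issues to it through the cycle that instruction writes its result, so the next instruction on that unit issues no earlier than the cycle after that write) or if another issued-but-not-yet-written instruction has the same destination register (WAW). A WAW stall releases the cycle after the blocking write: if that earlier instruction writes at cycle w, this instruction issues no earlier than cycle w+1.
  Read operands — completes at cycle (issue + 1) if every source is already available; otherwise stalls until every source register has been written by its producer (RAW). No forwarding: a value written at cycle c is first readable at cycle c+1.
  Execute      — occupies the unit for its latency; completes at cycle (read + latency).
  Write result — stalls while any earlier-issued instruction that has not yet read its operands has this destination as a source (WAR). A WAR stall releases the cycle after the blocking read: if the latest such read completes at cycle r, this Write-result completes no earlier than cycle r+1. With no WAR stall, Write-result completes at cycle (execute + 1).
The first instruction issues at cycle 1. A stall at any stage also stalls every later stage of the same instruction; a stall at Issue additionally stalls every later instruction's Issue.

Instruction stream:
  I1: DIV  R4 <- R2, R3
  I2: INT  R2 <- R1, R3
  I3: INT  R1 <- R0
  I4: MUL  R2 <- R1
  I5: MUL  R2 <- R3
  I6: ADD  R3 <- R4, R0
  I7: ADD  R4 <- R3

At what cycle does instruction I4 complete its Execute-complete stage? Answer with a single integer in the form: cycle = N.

cycle = 14

I1 -> (1, 2, 10, 11)
I2 -> (2, 3, 4, 5)
I3 -> (6, 7, 8, 9)  // struct: INT busy until I2 writes@5
I4 -> (7, 10, 14, 15)  // RAW R1: wait I3 write@9
I5 -> (16, 17, 21, 22)  // struct: MUL busy until I4 writes@15
I6 -> (17, 18, 20, 21)
I7 -> (22, 23, 25, 26)  // struct: ADD busy until I6 writes@21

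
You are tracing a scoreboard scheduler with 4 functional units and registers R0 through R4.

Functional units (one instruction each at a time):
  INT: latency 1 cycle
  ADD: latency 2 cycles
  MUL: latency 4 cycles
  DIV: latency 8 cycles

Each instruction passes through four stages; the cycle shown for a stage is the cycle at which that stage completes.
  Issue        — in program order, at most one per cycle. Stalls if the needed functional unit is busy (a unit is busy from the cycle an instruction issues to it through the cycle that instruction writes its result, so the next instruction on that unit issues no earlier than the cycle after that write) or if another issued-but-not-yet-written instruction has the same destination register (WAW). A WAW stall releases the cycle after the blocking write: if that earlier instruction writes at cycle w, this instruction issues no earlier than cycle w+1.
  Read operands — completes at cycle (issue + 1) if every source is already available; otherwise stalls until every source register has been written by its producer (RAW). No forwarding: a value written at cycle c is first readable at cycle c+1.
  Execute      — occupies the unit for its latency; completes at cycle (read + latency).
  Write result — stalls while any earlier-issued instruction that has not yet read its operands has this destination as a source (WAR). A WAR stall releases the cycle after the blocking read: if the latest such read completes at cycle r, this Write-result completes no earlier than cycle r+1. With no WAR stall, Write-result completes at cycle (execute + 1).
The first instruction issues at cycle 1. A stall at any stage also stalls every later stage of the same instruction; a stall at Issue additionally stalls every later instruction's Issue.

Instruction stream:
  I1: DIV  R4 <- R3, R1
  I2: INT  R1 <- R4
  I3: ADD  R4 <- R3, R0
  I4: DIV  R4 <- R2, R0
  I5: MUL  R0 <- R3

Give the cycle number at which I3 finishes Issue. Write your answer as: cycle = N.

cycle = 12

I1: IS=1 RO=2 EX=10 WR=11
I2: IS=2 RO=12 EX=13 WR=14  [RAW R4: wait I1 write@11]
I3: IS=12 RO=13 EX=15 WR=16  [WAW R4: wait I1 write@11]
I4: IS=17 RO=18 EX=26 WR=27  [WAW R4: wait I3 write@16]
I5: IS=18 RO=19 EX=23 WR=24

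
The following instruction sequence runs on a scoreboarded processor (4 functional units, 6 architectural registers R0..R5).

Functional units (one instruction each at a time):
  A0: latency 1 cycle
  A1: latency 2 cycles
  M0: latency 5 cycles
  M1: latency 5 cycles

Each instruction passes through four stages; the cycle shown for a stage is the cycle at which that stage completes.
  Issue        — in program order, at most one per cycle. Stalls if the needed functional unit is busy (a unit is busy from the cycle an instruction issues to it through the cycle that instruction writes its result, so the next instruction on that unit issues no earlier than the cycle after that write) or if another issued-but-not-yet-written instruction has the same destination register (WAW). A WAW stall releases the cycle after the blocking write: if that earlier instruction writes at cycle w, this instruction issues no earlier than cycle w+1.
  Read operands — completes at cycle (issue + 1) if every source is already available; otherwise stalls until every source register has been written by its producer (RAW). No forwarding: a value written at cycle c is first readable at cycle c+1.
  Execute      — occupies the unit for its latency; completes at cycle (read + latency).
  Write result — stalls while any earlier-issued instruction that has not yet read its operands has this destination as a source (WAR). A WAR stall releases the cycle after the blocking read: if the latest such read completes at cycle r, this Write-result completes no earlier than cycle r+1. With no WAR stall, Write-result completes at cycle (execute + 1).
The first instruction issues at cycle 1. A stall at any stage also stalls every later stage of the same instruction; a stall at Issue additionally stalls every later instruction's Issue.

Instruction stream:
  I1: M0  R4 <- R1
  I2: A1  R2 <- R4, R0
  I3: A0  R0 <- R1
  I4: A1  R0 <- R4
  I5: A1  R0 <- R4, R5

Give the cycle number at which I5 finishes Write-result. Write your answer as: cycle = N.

cycle = 22

cycle 1: I1 dispatched to M0
cycle 2: I1 operands ready, I2 dispatched to A1
cycle 3: I3 dispatched to A0
cycle 4: I3 operands ready
cycle 5: I3 complete
cycle 7: I1 complete
cycle 8: R4←I1
cycle 9: I2 operands ready
cycle 10: R0←I3
cycle 11: I2 complete
cycle 12: R2←I2
cycle 13: I4 dispatched to A1
cycle 14: I4 operands ready
cycle 16: I4 complete
cycle 17: R0←I4
cycle 18: I5 dispatched to A1
cycle 19: I5 operands ready
cycle 21: I5 complete
cycle 22: R0←I5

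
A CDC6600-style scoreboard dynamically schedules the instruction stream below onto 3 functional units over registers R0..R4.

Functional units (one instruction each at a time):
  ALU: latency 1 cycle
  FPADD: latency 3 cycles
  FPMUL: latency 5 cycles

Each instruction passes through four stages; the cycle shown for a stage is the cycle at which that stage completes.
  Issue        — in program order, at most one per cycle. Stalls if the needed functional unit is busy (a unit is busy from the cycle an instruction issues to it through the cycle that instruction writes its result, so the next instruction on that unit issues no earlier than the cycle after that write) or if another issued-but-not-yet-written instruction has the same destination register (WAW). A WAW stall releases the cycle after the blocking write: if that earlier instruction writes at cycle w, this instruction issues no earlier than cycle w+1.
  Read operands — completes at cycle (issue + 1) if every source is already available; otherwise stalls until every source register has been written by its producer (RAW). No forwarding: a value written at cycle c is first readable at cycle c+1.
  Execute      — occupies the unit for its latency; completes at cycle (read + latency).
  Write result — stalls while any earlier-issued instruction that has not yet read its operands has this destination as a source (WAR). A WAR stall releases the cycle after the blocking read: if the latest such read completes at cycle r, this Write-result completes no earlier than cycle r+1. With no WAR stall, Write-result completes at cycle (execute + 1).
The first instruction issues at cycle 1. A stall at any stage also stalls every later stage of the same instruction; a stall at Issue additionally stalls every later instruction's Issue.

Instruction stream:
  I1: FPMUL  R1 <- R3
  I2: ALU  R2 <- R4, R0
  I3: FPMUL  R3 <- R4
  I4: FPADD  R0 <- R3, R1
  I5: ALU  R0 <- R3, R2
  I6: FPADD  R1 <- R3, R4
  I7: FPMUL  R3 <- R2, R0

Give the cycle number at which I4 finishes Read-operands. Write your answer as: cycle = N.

1) issue 1, read 2, done 7, write 8
2) issue 2, read 3, done 4, write 5
3) issue 9, read 10, done 15, write 16  <struct: FPMUL busy until I1 writes@8>
4) issue 10, read 17, done 20, write 21  <RAW R3: wait I3 write@16>
5) issue 22, read 23, done 24, write 25  <WAW R0: wait I4 write@21>
6) issue 23, read 24, done 27, write 28
7) issue 24, read 26, done 31, write 32  <RAW R0: wait I5 write@25>

cycle = 17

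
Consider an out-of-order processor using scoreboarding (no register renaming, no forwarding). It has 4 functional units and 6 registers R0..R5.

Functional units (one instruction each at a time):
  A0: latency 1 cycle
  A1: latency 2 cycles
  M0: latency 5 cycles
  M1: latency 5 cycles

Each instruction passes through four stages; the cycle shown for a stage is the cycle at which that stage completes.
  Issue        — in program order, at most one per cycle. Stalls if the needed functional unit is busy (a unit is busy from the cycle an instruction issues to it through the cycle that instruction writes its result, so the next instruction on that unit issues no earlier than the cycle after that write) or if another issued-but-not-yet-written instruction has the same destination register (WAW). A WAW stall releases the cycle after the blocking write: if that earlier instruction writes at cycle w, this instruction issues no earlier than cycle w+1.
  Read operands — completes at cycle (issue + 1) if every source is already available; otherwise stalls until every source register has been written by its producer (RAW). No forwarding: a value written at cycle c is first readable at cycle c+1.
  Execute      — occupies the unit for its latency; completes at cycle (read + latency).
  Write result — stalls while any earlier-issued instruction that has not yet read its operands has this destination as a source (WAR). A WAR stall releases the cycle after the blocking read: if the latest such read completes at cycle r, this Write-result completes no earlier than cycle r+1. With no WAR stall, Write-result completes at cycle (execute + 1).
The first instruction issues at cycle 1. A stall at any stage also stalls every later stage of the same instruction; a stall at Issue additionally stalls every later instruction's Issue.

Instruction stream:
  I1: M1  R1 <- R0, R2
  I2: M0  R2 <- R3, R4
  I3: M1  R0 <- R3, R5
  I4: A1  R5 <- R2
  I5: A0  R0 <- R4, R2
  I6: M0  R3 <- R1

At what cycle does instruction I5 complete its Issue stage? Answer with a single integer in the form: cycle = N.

cycle = 17

c1: I1→M1
c2: I1 RO; I2→M0
c3: I2 RO
c7: I1 EX
c8: I1 WR R1; I2 EX
c9: I2 WR R2; I3→M1
c10: I3 RO; I4→A1
c11: I4 RO
c13: I4 EX
c14: I4 WR R5
c15: I3 EX
c16: I3 WR R0
c17: I5→A0
c18: I5 RO; I6→M0
c19: I5 EX; I6 RO
c20: I5 WR R0
c24: I6 EX
c25: I6 WR R3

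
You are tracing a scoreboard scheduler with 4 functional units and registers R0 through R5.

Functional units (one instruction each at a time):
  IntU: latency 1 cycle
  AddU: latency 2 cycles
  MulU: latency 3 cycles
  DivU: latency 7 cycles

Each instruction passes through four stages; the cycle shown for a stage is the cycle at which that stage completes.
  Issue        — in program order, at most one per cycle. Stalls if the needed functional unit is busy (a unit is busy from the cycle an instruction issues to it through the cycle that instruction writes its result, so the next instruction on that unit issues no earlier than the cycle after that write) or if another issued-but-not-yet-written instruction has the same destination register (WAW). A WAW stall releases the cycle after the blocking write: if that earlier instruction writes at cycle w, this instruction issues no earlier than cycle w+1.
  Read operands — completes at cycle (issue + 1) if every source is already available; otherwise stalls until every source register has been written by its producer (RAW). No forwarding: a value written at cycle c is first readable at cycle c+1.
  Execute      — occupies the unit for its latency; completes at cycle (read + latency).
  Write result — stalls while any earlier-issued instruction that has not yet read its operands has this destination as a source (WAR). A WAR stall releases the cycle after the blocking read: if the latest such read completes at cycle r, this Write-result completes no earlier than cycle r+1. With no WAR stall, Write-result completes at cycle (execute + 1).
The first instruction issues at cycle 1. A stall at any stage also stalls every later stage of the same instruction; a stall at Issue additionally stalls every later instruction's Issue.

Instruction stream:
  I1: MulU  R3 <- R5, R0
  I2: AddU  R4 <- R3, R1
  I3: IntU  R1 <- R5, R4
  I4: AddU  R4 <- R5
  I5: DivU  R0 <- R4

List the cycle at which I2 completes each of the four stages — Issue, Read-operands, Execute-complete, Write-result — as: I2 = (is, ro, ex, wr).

I1 -> (1, 2, 5, 6)
I2 -> (2, 7, 9, 10)  // RAW R3: wait I1 write@6
I3 -> (3, 11, 12, 13)  // RAW R4: wait I2 write@10
I4 -> (11, 12, 14, 15)  // struct: AddU busy until I2 writes@10
I5 -> (12, 16, 23, 24)  // RAW R4: wait I4 write@15

I2 = (2, 7, 9, 10)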